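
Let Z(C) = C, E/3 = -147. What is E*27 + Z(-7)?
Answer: -11914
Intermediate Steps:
E = -441 (E = 3*(-147) = -441)
E*27 + Z(-7) = -441*27 - 7 = -11907 - 7 = -11914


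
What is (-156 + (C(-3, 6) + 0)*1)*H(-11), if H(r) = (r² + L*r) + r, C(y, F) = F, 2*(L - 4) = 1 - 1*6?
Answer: -14025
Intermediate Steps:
L = 3/2 (L = 4 + (1 - 1*6)/2 = 4 + (1 - 6)/2 = 4 + (½)*(-5) = 4 - 5/2 = 3/2 ≈ 1.5000)
H(r) = r² + 5*r/2 (H(r) = (r² + 3*r/2) + r = r² + 5*r/2)
(-156 + (C(-3, 6) + 0)*1)*H(-11) = (-156 + (6 + 0)*1)*((½)*(-11)*(5 + 2*(-11))) = (-156 + 6*1)*((½)*(-11)*(5 - 22)) = (-156 + 6)*((½)*(-11)*(-17)) = -150*187/2 = -14025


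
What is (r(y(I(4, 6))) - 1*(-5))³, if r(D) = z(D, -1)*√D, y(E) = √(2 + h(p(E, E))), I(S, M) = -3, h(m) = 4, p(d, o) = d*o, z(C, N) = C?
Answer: (5 + 6^(¾))³ ≈ 689.32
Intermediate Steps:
y(E) = √6 (y(E) = √(2 + 4) = √6)
r(D) = D^(3/2) (r(D) = D*√D = D^(3/2))
(r(y(I(4, 6))) - 1*(-5))³ = ((√6)^(3/2) - 1*(-5))³ = (6^(¾) + 5)³ = (5 + 6^(¾))³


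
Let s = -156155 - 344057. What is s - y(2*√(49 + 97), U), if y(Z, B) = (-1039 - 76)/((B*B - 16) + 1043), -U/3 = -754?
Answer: -2559920445137/5117671 ≈ -5.0021e+5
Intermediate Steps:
U = 2262 (U = -3*(-754) = 2262)
y(Z, B) = -1115/(1027 + B²) (y(Z, B) = -1115/((B² - 16) + 1043) = -1115/((-16 + B²) + 1043) = -1115/(1027 + B²))
s = -500212
s - y(2*√(49 + 97), U) = -500212 - (-1115)/(1027 + 2262²) = -500212 - (-1115)/(1027 + 5116644) = -500212 - (-1115)/5117671 = -500212 - 1*(-1115/5117671) = -500212 + 1115/5117671 = -2559920445137/5117671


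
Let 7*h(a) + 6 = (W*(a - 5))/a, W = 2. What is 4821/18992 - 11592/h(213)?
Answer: 164127827163/8185552 ≈ 20051.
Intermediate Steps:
h(a) = -6/7 + (-10 + 2*a)/(7*a) (h(a) = -6/7 + ((2*(a - 5))/a)/7 = -6/7 + ((2*(-5 + a))/a)/7 = -6/7 + ((-10 + 2*a)/a)/7 = -6/7 + (-10 + 2*a)/(7*a))
4821/18992 - 11592/h(213) = 4821/18992 - 11592*1491/(2*(-5 - 2*213)) = 4821*(1/18992) - 11592*1491/(2*(-5 - 426)) = 4821/18992 - 11592/((2/7)*(1/213)*(-431)) = 4821/18992 - 11592/(-862/1491) = 4821/18992 - 11592*(-1491/862) = 4821/18992 + 8641836/431 = 164127827163/8185552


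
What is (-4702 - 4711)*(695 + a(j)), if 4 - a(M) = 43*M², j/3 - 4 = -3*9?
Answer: 1920477912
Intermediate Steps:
j = -69 (j = 12 + 3*(-3*9) = 12 + 3*(-27) = 12 - 81 = -69)
a(M) = 4 - 43*M²
(-4702 - 4711)*(695 + a(j)) = (-4702 - 4711)*(695 + (4 - 43*(-69)²)) = -9413*(695 + (4 - 43*4761)) = -9413*(695 + (4 - 204723)) = -9413*(695 - 204719) = -9413*(-204024) = 1920477912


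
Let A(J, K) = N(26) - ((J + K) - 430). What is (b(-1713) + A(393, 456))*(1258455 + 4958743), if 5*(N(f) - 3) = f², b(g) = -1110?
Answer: -43234394892/5 ≈ -8.6469e+9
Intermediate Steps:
N(f) = 3 + f²/5
A(J, K) = 2841/5 - J - K (A(J, K) = (3 + (⅕)*26²) - ((J + K) - 430) = (3 + (⅕)*676) - (-430 + J + K) = (3 + 676/5) + (430 - J - K) = 691/5 + (430 - J - K) = 2841/5 - J - K)
(b(-1713) + A(393, 456))*(1258455 + 4958743) = (-1110 + (2841/5 - 1*393 - 1*456))*(1258455 + 4958743) = (-1110 + (2841/5 - 393 - 456))*6217198 = (-1110 - 1404/5)*6217198 = -6954/5*6217198 = -43234394892/5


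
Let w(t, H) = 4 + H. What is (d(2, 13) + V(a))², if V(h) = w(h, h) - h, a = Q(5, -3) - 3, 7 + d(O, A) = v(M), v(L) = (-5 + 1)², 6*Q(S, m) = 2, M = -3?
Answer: 169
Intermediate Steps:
Q(S, m) = ⅓ (Q(S, m) = (⅙)*2 = ⅓)
v(L) = 16 (v(L) = (-4)² = 16)
d(O, A) = 9 (d(O, A) = -7 + 16 = 9)
a = -8/3 (a = ⅓ - 3 = -8/3 ≈ -2.6667)
V(h) = 4 (V(h) = (4 + h) - h = 4)
(d(2, 13) + V(a))² = (9 + 4)² = 13² = 169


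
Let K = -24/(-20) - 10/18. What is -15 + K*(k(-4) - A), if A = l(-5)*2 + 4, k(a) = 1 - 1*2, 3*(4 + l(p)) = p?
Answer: -1474/135 ≈ -10.919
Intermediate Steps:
l(p) = -4 + p/3
k(a) = -1 (k(a) = 1 - 2 = -1)
A = -22/3 (A = (-4 + (⅓)*(-5))*2 + 4 = (-4 - 5/3)*2 + 4 = -17/3*2 + 4 = -34/3 + 4 = -22/3 ≈ -7.3333)
K = 29/45 (K = -24*(-1/20) - 10*1/18 = 6/5 - 5/9 = 29/45 ≈ 0.64444)
-15 + K*(k(-4) - A) = -15 + 29*(-1 - 1*(-22/3))/45 = -15 + 29*(-1 + 22/3)/45 = -15 + (29/45)*(19/3) = -15 + 551/135 = -1474/135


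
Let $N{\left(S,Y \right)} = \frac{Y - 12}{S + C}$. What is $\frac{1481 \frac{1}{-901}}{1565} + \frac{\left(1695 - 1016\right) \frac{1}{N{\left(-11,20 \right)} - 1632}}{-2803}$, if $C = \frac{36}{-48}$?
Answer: $- \frac{273550378503}{303292302195520} \approx -0.00090194$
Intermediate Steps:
$C = - \frac{3}{4}$ ($C = 36 \left(- \frac{1}{48}\right) = - \frac{3}{4} \approx -0.75$)
$N{\left(S,Y \right)} = \frac{-12 + Y}{- \frac{3}{4} + S}$ ($N{\left(S,Y \right)} = \frac{Y - 12}{S - \frac{3}{4}} = \frac{-12 + Y}{- \frac{3}{4} + S}$)
$\frac{1481 \frac{1}{-901}}{1565} + \frac{\left(1695 - 1016\right) \frac{1}{N{\left(-11,20 \right)} - 1632}}{-2803} = \frac{1481 \frac{1}{-901}}{1565} + \frac{\left(1695 - 1016\right) \frac{1}{\frac{4 \left(-12 + 20\right)}{-3 + 4 \left(-11\right)} - 1632}}{-2803} = 1481 \left(- \frac{1}{901}\right) \frac{1}{1565} + \frac{679}{4 \frac{1}{-3 - 44} \cdot 8 - 1632} \left(- \frac{1}{2803}\right) = \left(- \frac{1481}{901}\right) \frac{1}{1565} + \frac{679}{4 \frac{1}{-47} \cdot 8 - 1632} \left(- \frac{1}{2803}\right) = - \frac{1481}{1410065} + \frac{679}{4 \left(- \frac{1}{47}\right) 8 - 1632} \left(- \frac{1}{2803}\right) = - \frac{1481}{1410065} + \frac{679}{- \frac{32}{47} - 1632} \left(- \frac{1}{2803}\right) = - \frac{1481}{1410065} + \frac{679}{- \frac{76736}{47}} \left(- \frac{1}{2803}\right) = - \frac{1481}{1410065} + 679 \left(- \frac{47}{76736}\right) \left(- \frac{1}{2803}\right) = - \frac{1481}{1410065} - - \frac{31913}{215091008} = - \frac{1481}{1410065} + \frac{31913}{215091008} = - \frac{273550378503}{303292302195520}$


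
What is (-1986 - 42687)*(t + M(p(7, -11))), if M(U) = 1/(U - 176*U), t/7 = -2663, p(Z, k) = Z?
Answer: 1020118051098/1225 ≈ 8.3275e+8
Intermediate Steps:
t = -18641 (t = 7*(-2663) = -18641)
M(U) = -1/(175*U) (M(U) = 1/(-175*U) = -1/(175*U))
(-1986 - 42687)*(t + M(p(7, -11))) = (-1986 - 42687)*(-18641 - 1/175/7) = -44673*(-18641 - 1/175*⅐) = -44673*(-18641 - 1/1225) = -44673*(-22835226/1225) = 1020118051098/1225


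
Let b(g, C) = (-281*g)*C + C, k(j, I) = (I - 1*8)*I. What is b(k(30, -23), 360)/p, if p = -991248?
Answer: 1502640/20651 ≈ 72.764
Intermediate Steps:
k(j, I) = I*(-8 + I) (k(j, I) = (I - 8)*I = (-8 + I)*I = I*(-8 + I))
b(g, C) = C - 281*C*g (b(g, C) = -281*C*g + C = C - 281*C*g)
b(k(30, -23), 360)/p = (360*(1 - (-6463)*(-8 - 23)))/(-991248) = (360*(1 - (-6463)*(-31)))*(-1/991248) = (360*(1 - 281*713))*(-1/991248) = (360*(1 - 200353))*(-1/991248) = (360*(-200352))*(-1/991248) = -72126720*(-1/991248) = 1502640/20651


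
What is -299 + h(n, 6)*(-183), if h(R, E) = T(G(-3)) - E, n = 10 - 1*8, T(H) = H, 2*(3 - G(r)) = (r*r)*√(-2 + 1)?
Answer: 250 + 1647*I/2 ≈ 250.0 + 823.5*I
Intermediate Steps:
G(r) = 3 - I*r²/2 (G(r) = 3 - r*r*√(-2 + 1)/2 = 3 - r²*√(-1)/2 = 3 - r²*I/2 = 3 - I*r²/2)
n = 2 (n = 10 - 8 = 2)
h(R, E) = 3 - E - 9*I/2 (h(R, E) = (3 - ½*I*(-3)²) - E = (3 - ½*I*9) - E = (3 - 9*I/2) - E = 3 - E - 9*I/2)
-299 + h(n, 6)*(-183) = -299 + (3 - 1*6 - 9*I/2)*(-183) = -299 + (3 - 6 - 9*I/2)*(-183) = -299 + (-3 - 9*I/2)*(-183) = -299 + (549 + 1647*I/2) = 250 + 1647*I/2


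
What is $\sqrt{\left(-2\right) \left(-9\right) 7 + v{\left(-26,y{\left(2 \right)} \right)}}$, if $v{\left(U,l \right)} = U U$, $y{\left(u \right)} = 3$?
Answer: $\sqrt{802} \approx 28.32$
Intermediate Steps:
$v{\left(U,l \right)} = U^{2}$
$\sqrt{\left(-2\right) \left(-9\right) 7 + v{\left(-26,y{\left(2 \right)} \right)}} = \sqrt{\left(-2\right) \left(-9\right) 7 + \left(-26\right)^{2}} = \sqrt{18 \cdot 7 + 676} = \sqrt{126 + 676} = \sqrt{802}$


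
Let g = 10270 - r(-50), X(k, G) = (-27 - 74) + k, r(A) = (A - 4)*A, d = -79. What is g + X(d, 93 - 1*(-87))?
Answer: 7390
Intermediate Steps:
r(A) = A*(-4 + A) (r(A) = (-4 + A)*A = A*(-4 + A))
X(k, G) = -101 + k
g = 7570 (g = 10270 - (-50)*(-4 - 50) = 10270 - (-50)*(-54) = 10270 - 1*2700 = 10270 - 2700 = 7570)
g + X(d, 93 - 1*(-87)) = 7570 + (-101 - 79) = 7570 - 180 = 7390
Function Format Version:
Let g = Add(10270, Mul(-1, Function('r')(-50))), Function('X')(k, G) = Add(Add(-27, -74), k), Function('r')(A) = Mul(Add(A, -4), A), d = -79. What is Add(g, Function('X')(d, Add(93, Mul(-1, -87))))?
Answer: 7390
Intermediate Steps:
Function('r')(A) = Mul(A, Add(-4, A)) (Function('r')(A) = Mul(Add(-4, A), A) = Mul(A, Add(-4, A)))
Function('X')(k, G) = Add(-101, k)
g = 7570 (g = Add(10270, Mul(-1, Mul(-50, Add(-4, -50)))) = Add(10270, Mul(-1, Mul(-50, -54))) = Add(10270, Mul(-1, 2700)) = Add(10270, -2700) = 7570)
Add(g, Function('X')(d, Add(93, Mul(-1, -87)))) = Add(7570, Add(-101, -79)) = Add(7570, -180) = 7390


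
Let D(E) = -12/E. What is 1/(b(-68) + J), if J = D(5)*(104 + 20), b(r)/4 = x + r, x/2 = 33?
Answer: -5/1528 ≈ -0.0032723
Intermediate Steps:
x = 66 (x = 2*33 = 66)
b(r) = 264 + 4*r (b(r) = 4*(66 + r) = 264 + 4*r)
J = -1488/5 (J = (-12/5)*(104 + 20) = -12*⅕*124 = -12/5*124 = -1488/5 ≈ -297.60)
1/(b(-68) + J) = 1/((264 + 4*(-68)) - 1488/5) = 1/((264 - 272) - 1488/5) = 1/(-8 - 1488/5) = 1/(-1528/5) = -5/1528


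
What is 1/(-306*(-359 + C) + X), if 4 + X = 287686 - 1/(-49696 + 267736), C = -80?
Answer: 218040/92016368639 ≈ 2.3696e-6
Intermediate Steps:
X = 62726183279/218040 (X = -4 + (287686 - 1/(-49696 + 267736)) = -4 + (287686 - 1/218040) = -4 + 62727055439/218040 = 62726183279/218040 ≈ 2.8768e+5)
1/(-306*(-359 + C) + X) = 1/(-306*(-359 - 80) + 62726183279/218040) = 1/(-306*(-439) + 62726183279/218040) = 1/(134334 + 62726183279/218040) = 1/(92016368639/218040) = 218040/92016368639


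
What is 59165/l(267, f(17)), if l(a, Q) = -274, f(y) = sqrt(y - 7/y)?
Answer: -59165/274 ≈ -215.93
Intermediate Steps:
59165/l(267, f(17)) = 59165/(-274) = 59165*(-1/274) = -59165/274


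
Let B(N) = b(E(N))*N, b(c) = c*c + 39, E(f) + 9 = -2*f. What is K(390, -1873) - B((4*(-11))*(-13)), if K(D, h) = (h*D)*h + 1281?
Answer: 607727335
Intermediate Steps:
E(f) = -9 - 2*f
b(c) = 39 + c² (b(c) = c² + 39 = 39 + c²)
K(D, h) = 1281 + D*h² (K(D, h) = (D*h)*h + 1281 = D*h² + 1281 = 1281 + D*h²)
B(N) = N*(39 + (-9 - 2*N)²) (B(N) = (39 + (-9 - 2*N)²)*N = N*(39 + (-9 - 2*N)²))
K(390, -1873) - B((4*(-11))*(-13)) = (1281 + 390*(-1873)²) - (4*(-11))*(-13)*(39 + (9 + 2*((4*(-11))*(-13)))²) = (1281 + 390*3508129) - (-44*(-13))*(39 + (9 + 2*(-44*(-13)))²) = (1281 + 1368170310) - 572*(39 + (9 + 2*572)²) = 1368171591 - 572*(39 + (9 + 1144)²) = 1368171591 - 572*(39 + 1153²) = 1368171591 - 572*(39 + 1329409) = 1368171591 - 572*1329448 = 1368171591 - 1*760444256 = 1368171591 - 760444256 = 607727335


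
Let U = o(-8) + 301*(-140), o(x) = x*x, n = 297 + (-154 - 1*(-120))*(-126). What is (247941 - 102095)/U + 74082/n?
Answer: 408158951/32125026 ≈ 12.705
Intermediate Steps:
n = 4581 (n = 297 + (-154 + 120)*(-126) = 297 - 34*(-126) = 297 + 4284 = 4581)
o(x) = x**2
U = -42076 (U = (-8)**2 + 301*(-140) = 64 - 42140 = -42076)
(247941 - 102095)/U + 74082/n = (247941 - 102095)/(-42076) + 74082/4581 = 145846*(-1/42076) + 74082*(1/4581) = -72923/21038 + 24694/1527 = 408158951/32125026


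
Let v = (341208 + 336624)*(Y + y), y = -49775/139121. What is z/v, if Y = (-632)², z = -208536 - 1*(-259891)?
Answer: 7144558955/37665915346285128 ≈ 1.8968e-7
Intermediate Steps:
z = 51355 (z = -208536 + 259891 = 51355)
y = -49775/139121 (y = -49775*1/139121 = -49775/139121 ≈ -0.35778)
Y = 399424
v = 37665915346285128/139121 (v = (341208 + 336624)*(399424 - 49775/139121) = 677832*(55568216529/139121) = 37665915346285128/139121 ≈ 2.7074e+11)
z/v = 51355/(37665915346285128/139121) = 51355*(139121/37665915346285128) = 7144558955/37665915346285128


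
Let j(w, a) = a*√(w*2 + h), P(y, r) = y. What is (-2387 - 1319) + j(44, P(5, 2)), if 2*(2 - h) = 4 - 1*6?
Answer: -3706 + 5*√91 ≈ -3658.3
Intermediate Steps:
h = 3 (h = 2 - (4 - 1*6)/2 = 2 - (4 - 6)/2 = 2 - ½*(-2) = 2 + 1 = 3)
j(w, a) = a*√(3 + 2*w) (j(w, a) = a*√(w*2 + 3) = a*√(2*w + 3) = a*√(3 + 2*w))
(-2387 - 1319) + j(44, P(5, 2)) = (-2387 - 1319) + 5*√(3 + 2*44) = -3706 + 5*√(3 + 88) = -3706 + 5*√91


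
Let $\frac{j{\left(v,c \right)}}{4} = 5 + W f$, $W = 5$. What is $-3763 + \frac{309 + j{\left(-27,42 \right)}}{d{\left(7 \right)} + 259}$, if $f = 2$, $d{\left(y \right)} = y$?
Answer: $- \frac{1000589}{266} \approx -3761.6$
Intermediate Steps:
$j{\left(v,c \right)} = 60$ ($j{\left(v,c \right)} = 4 \left(5 + 5 \cdot 2\right) = 4 \left(5 + 10\right) = 4 \cdot 15 = 60$)
$-3763 + \frac{309 + j{\left(-27,42 \right)}}{d{\left(7 \right)} + 259} = -3763 + \frac{309 + 60}{7 + 259} = -3763 + \frac{369}{266} = - \frac{1000589}{266}$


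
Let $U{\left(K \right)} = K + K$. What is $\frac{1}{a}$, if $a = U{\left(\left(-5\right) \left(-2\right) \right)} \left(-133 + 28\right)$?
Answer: $- \frac{1}{2100} \approx -0.00047619$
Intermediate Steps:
$U{\left(K \right)} = 2 K$
$a = -2100$ ($a = 2 \left(\left(-5\right) \left(-2\right)\right) \left(-133 + 28\right) = 2 \cdot 10 \left(-105\right) = 20 \left(-105\right) = -2100$)
$\frac{1}{a} = \frac{1}{-2100} = - \frac{1}{2100}$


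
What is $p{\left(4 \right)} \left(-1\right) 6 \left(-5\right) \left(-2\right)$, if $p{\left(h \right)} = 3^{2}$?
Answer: $-540$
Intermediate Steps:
$p{\left(h \right)} = 9$
$p{\left(4 \right)} \left(-1\right) 6 \left(-5\right) \left(-2\right) = 9 \left(-1\right) 6 \left(-5\right) \left(-2\right) = - 9 \left(\left(-30\right) \left(-2\right)\right) = \left(-9\right) 60 = -540$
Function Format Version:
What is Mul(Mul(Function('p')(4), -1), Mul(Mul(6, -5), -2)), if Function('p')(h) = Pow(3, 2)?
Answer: -540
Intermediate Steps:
Function('p')(h) = 9
Mul(Mul(Function('p')(4), -1), Mul(Mul(6, -5), -2)) = Mul(Mul(9, -1), Mul(Mul(6, -5), -2)) = Mul(-9, Mul(-30, -2)) = Mul(-9, 60) = -540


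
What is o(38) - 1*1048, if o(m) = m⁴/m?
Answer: 53824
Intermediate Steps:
o(m) = m³
o(38) - 1*1048 = 38³ - 1*1048 = 54872 - 1048 = 53824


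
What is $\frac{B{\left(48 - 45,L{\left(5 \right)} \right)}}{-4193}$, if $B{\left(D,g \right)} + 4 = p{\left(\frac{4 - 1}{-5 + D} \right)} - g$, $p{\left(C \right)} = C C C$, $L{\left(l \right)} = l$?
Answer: $\frac{99}{33544} \approx 0.0029513$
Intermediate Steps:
$p{\left(C \right)} = C^{3}$ ($p{\left(C \right)} = C^{2} C = C^{3}$)
$B{\left(D,g \right)} = -4 - g + \frac{27}{\left(-5 + D\right)^{3}}$ ($B{\left(D,g \right)} = -4 - \left(g - \frac{\left(4 - 1\right)^{3}}{\left(-5 + D\right)^{3}}\right) = -4 - \left(g - \frac{27}{\left(-5 + D\right)^{3}}\right) = -4 - g + \frac{27}{\left(-5 + D\right)^{3}}$)
$\frac{B{\left(48 - 45,L{\left(5 \right)} \right)}}{-4193} = \frac{-4 - 5 + \frac{27}{\left(-5 + \left(48 - 45\right)\right)^{3}}}{-4193} = \left(-4 - 5 + \frac{27}{\left(-5 + \left(48 - 45\right)\right)^{3}}\right) \left(- \frac{1}{4193}\right) = \left(-4 - 5 + \frac{27}{\left(-5 + 3\right)^{3}}\right) \left(- \frac{1}{4193}\right) = \left(-4 - 5 + \frac{27}{-8}\right) \left(- \frac{1}{4193}\right) = \left(-4 - 5 + 27 \left(- \frac{1}{8}\right)\right) \left(- \frac{1}{4193}\right) = \left(-4 - 5 - \frac{27}{8}\right) \left(- \frac{1}{4193}\right) = \left(- \frac{99}{8}\right) \left(- \frac{1}{4193}\right) = \frac{99}{33544}$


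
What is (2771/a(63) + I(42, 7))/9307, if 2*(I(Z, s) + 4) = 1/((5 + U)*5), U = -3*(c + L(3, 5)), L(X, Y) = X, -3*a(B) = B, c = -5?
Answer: -314029/21499170 ≈ -0.014607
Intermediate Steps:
a(B) = -B/3
U = 6 (U = -3*(-5 + 3) = -3*(-2) = 6)
I(Z, s) = -439/110 (I(Z, s) = -4 + 1/(2*(((5 + 6)*5))) = -4 + 1/(2*((11*5))) = -4 + (½)/55 = -4 + (½)*(1/55) = -4 + 1/110 = -439/110)
(2771/a(63) + I(42, 7))/9307 = (2771/((-⅓*63)) - 439/110)/9307 = (2771/(-21) - 439/110)*(1/9307) = (2771*(-1/21) - 439/110)*(1/9307) = (-2771/21 - 439/110)*(1/9307) = -314029/2310*1/9307 = -314029/21499170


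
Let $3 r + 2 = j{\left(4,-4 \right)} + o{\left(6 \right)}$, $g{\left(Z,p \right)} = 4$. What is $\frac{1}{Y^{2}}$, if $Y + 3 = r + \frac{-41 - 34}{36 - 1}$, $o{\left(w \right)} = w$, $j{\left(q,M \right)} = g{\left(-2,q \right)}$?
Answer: $\frac{441}{2704} \approx 0.16309$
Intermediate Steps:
$j{\left(q,M \right)} = 4$
$r = \frac{8}{3}$ ($r = - \frac{2}{3} + \frac{4 + 6}{3} = - \frac{2}{3} + \frac{1}{3} \cdot 10 = - \frac{2}{3} + \frac{10}{3} = \frac{8}{3} \approx 2.6667$)
$Y = - \frac{52}{21}$ ($Y = -3 + \left(\frac{8}{3} + \frac{-41 - 34}{36 - 1}\right) = -3 + \left(\frac{8}{3} - \frac{75}{35}\right) = -3 + \left(\frac{8}{3} - \frac{15}{7}\right) = -3 + \frac{11}{21} = - \frac{52}{21} \approx -2.4762$)
$\frac{1}{Y^{2}} = \frac{1}{\left(- \frac{52}{21}\right)^{2}} = \frac{1}{\frac{2704}{441}} = \frac{441}{2704}$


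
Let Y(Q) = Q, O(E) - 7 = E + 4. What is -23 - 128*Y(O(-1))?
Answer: -1303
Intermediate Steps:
O(E) = 11 + E (O(E) = 7 + (E + 4) = 7 + (4 + E) = 11 + E)
-23 - 128*Y(O(-1)) = -23 - 128*(11 - 1) = -23 - 128*10 = -23 - 1280 = -1303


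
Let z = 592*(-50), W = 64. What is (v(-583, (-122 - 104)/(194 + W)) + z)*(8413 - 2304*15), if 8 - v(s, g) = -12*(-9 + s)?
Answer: 959490312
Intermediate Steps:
z = -29600
v(s, g) = -100 + 12*s (v(s, g) = 8 - (-12)*(-9 + s) = 8 - (108 - 12*s) = 8 + (-108 + 12*s) = -100 + 12*s)
(v(-583, (-122 - 104)/(194 + W)) + z)*(8413 - 2304*15) = ((-100 + 12*(-583)) - 29600)*(8413 - 2304*15) = ((-100 - 6996) - 29600)*(8413 - 34560) = (-7096 - 29600)*(-26147) = -36696*(-26147) = 959490312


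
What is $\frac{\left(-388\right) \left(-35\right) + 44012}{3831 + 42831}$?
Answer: $\frac{28796}{23331} \approx 1.2342$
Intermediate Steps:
$\frac{\left(-388\right) \left(-35\right) + 44012}{3831 + 42831} = \frac{13580 + 44012}{46662} = 57592 \cdot \frac{1}{46662} = \frac{28796}{23331}$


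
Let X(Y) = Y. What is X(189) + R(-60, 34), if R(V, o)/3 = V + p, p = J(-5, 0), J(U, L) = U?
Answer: -6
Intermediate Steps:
p = -5
R(V, o) = -15 + 3*V (R(V, o) = 3*(V - 5) = 3*(-5 + V) = -15 + 3*V)
X(189) + R(-60, 34) = 189 + (-15 + 3*(-60)) = 189 + (-15 - 180) = 189 - 195 = -6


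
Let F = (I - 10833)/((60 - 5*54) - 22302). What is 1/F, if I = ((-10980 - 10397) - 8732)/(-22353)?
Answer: 125802684/60529985 ≈ 2.0784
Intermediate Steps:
I = 30109/22353 (I = (-21377 - 8732)*(-1/22353) = -30109*(-1/22353) = 30109/22353 ≈ 1.3470)
F = 60529985/125802684 (F = (30109/22353 - 10833)/((60 - 5*54) - 22302) = -242119940/(22353*((60 - 270) - 22302)) = -242119940/(22353*(-210 - 22302)) = -242119940/22353/(-22512) = -242119940/22353*(-1/22512) = 60529985/125802684 ≈ 0.48115)
1/F = 1/(60529985/125802684) = 125802684/60529985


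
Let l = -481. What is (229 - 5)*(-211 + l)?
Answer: -155008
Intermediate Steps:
(229 - 5)*(-211 + l) = (229 - 5)*(-211 - 481) = 224*(-692) = -155008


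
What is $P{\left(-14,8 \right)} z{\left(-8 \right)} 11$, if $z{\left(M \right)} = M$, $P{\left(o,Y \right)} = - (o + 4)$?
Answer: $-880$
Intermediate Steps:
$P{\left(o,Y \right)} = -4 - o$ ($P{\left(o,Y \right)} = - (4 + o) = -4 - o$)
$P{\left(-14,8 \right)} z{\left(-8 \right)} 11 = \left(-4 - -14\right) \left(-8\right) 11 = \left(-4 + 14\right) \left(-8\right) 11 = 10 \left(-8\right) 11 = \left(-80\right) 11 = -880$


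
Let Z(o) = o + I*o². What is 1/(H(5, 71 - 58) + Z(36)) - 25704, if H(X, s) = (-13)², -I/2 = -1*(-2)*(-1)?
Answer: -138518855/5389 ≈ -25704.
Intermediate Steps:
I = 4 (I = -2*(-1*(-2))*(-1) = -4*(-1) = -2*(-2) = 4)
H(X, s) = 169
Z(o) = o + 4*o²
1/(H(5, 71 - 58) + Z(36)) - 25704 = 1/(169 + 36*(1 + 4*36)) - 25704 = 1/(169 + 36*(1 + 144)) - 25704 = 1/(169 + 36*145) - 25704 = 1/(169 + 5220) - 25704 = 1/5389 - 25704 = -138518855/5389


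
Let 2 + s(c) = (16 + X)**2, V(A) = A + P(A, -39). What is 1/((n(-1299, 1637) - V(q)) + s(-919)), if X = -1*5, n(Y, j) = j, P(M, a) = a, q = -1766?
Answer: 1/3561 ≈ 0.00028082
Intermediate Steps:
X = -5
V(A) = -39 + A (V(A) = A - 39 = -39 + A)
s(c) = 119 (s(c) = -2 + (16 - 5)**2 = -2 + 11**2 = -2 + 121 = 119)
1/((n(-1299, 1637) - V(q)) + s(-919)) = 1/((1637 - (-39 - 1766)) + 119) = 1/((1637 - 1*(-1805)) + 119) = 1/((1637 + 1805) + 119) = 1/(3442 + 119) = 1/3561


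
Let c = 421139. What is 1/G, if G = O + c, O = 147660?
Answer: 1/568799 ≈ 1.7581e-6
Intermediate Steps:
G = 568799 (G = 147660 + 421139 = 568799)
1/G = 1/568799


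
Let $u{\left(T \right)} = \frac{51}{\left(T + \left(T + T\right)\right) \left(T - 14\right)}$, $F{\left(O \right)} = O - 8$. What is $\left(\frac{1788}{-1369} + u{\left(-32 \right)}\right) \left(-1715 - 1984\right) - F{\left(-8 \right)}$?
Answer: $\frac{9681687125}{2015168} \approx 4804.4$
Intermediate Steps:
$F{\left(O \right)} = -8 + O$
$u{\left(T \right)} = \frac{17}{T \left(-14 + T\right)}$ ($u{\left(T \right)} = \frac{51}{\left(T + 2 T\right) \left(-14 + T\right)} = \frac{51}{3 T \left(-14 + T\right)} = 51 \frac{1}{3 T \left(-14 + T\right)} = \frac{17}{T \left(-14 + T\right)}$)
$\left(\frac{1788}{-1369} + u{\left(-32 \right)}\right) \left(-1715 - 1984\right) - F{\left(-8 \right)} = \left(\frac{1788}{-1369} + \frac{17}{\left(-32\right) \left(-14 - 32\right)}\right) \left(-1715 - 1984\right) - \left(-8 - 8\right) = \left(1788 \left(- \frac{1}{1369}\right) + 17 \left(- \frac{1}{32}\right) \frac{1}{-46}\right) \left(-3699\right) - -16 = \left(- \frac{1788}{1369} + 17 \left(- \frac{1}{32}\right) \left(- \frac{1}{46}\right)\right) \left(-3699\right) + 16 = \left(- \frac{1788}{1369} + \frac{17}{1472}\right) \left(-3699\right) + 16 = \left(- \frac{2608663}{2015168}\right) \left(-3699\right) + 16 = \frac{9649444437}{2015168} + 16 = \frac{9681687125}{2015168}$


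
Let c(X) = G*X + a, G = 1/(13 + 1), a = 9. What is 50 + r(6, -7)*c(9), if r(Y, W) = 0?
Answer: 50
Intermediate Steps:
G = 1/14 ≈ 0.071429
c(X) = 9 + X/14 (c(X) = X/14 + 9 = 9 + X/14)
50 + r(6, -7)*c(9) = 50 + 0*(9 + (1/14)*9) = 50 + 0*(9 + 9/14) = 50 + 0*(135/14) = 50 + 0 = 50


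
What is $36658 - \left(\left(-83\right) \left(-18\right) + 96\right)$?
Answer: $35068$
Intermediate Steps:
$36658 - \left(\left(-83\right) \left(-18\right) + 96\right) = 36658 - \left(1494 + 96\right) = 36658 - 1590 = 35068$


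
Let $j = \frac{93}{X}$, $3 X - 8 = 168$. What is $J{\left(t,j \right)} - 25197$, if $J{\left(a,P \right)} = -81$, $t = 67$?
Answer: $-25278$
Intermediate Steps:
$X = \frac{176}{3}$ ($X = \frac{8}{3} + \frac{1}{3} \cdot 168 = \frac{8}{3} + 56 = \frac{176}{3} \approx 58.667$)
$j = \frac{279}{176}$ ($j = \frac{93}{\frac{176}{3}} = 93 \cdot \frac{3}{176} = \frac{279}{176} \approx 1.5852$)
$J{\left(t,j \right)} - 25197 = -81 - 25197 = -25278$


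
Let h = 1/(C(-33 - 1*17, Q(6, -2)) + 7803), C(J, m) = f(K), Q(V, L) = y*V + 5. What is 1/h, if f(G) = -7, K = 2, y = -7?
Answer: 7796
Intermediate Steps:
Q(V, L) = 5 - 7*V (Q(V, L) = -7*V + 5 = 5 - 7*V)
C(J, m) = -7
h = 1/7796 (h = 1/(-7 + 7803) = 1/7796 ≈ 0.00012827)
1/h = 1/(1/7796) = 7796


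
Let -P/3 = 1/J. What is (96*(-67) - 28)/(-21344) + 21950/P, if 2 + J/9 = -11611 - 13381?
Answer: 8782281748015/5336 ≈ 1.6459e+9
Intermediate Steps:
J = -224946 (J = -18 + 9*(-11611 - 13381) = -18 + 9*(-24992) = -18 - 224928 = -224946)
P = 1/74982 (P = -3/(-224946) = -3*(-1/224946) = 1/74982 ≈ 1.3337e-5)
(96*(-67) - 28)/(-21344) + 21950/P = (96*(-67) - 28)/(-21344) + 21950/(1/74982) = (-6432 - 28)*(-1/21344) + 21950*74982 = -6460*(-1/21344) + 1645854900 = 1615/5336 + 1645854900 = 8782281748015/5336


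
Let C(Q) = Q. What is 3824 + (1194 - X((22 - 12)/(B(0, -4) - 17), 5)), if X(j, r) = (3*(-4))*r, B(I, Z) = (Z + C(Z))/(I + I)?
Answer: 5078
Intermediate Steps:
B(I, Z) = Z/I (B(I, Z) = (Z + Z)/(I + I) = (2*Z)/((2*I)) = (2*Z)*(1/(2*I)) = Z/I)
X(j, r) = -12*r
3824 + (1194 - X((22 - 12)/(B(0, -4) - 17), 5)) = 3824 + (1194 - (-12)*5) = 3824 + (1194 - 1*(-60)) = 3824 + (1194 + 60) = 3824 + 1254 = 5078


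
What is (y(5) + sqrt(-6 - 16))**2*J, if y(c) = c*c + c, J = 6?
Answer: 5268 + 360*I*sqrt(22) ≈ 5268.0 + 1688.5*I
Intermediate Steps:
y(c) = c + c**2 (y(c) = c**2 + c = c + c**2)
(y(5) + sqrt(-6 - 16))**2*J = (5*(1 + 5) + sqrt(-6 - 16))**2*6 = (5*6 + sqrt(-22))**2*6 = (30 + I*sqrt(22))**2*6 = 6*(30 + I*sqrt(22))**2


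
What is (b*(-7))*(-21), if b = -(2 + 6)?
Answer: -1176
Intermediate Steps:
b = -8 (b = -1*8 = -8)
(b*(-7))*(-21) = -8*(-7)*(-21) = 56*(-21) = -1176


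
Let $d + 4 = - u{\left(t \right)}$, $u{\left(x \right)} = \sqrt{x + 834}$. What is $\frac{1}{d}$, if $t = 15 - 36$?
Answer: $\frac{4}{797} - \frac{\sqrt{813}}{797} \approx -0.030757$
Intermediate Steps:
$t = -21$ ($t = 15 - 36 = -21$)
$u{\left(x \right)} = \sqrt{834 + x}$
$d = -4 - \sqrt{813}$ ($d = -4 - \sqrt{834 - 21} = -4 - \sqrt{813} \approx -32.513$)
$\frac{1}{d} = \frac{1}{-4 - \sqrt{813}}$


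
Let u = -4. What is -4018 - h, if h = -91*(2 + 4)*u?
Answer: -6202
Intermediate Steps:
h = 2184 (h = -91*(2 + 4)*(-4) = -546*(-4) = -91*(-24) = 2184)
-4018 - h = -4018 - 1*2184 = -4018 - 2184 = -6202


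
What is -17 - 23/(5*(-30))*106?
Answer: -56/75 ≈ -0.74667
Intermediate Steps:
-17 - 23/(5*(-30))*106 = -17 - 23/(-150)*106 = -17 - 23*(-1/150)*106 = -17 + (23/150)*106 = -17 + 1219/75 = -56/75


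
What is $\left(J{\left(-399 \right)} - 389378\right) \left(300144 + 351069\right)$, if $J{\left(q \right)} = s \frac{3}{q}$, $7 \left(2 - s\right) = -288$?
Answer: $- \frac{236072019109860}{931} \approx -2.5357 \cdot 10^{11}$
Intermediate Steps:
$s = \frac{302}{7}$ ($s = 2 - - \frac{288}{7} = 2 + \frac{288}{7} = \frac{302}{7} \approx 43.143$)
$J{\left(q \right)} = \frac{906}{7 q}$ ($J{\left(q \right)} = \frac{302 \frac{3}{q}}{7} = \frac{906}{7 q}$)
$\left(J{\left(-399 \right)} - 389378\right) \left(300144 + 351069\right) = \left(\frac{906}{7 \left(-399\right)} - 389378\right) \left(300144 + 351069\right) = \left(\frac{906}{7} \left(- \frac{1}{399}\right) - 389378\right) 651213 = \left(- \frac{302}{931} - 389378\right) 651213 = \left(- \frac{362511220}{931}\right) 651213 = - \frac{236072019109860}{931}$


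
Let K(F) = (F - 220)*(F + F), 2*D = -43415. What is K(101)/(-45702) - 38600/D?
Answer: 457180417/198415233 ≈ 2.3042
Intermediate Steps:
D = -43415/2 (D = (1/2)*(-43415) = -43415/2 ≈ -21708.)
K(F) = 2*F*(-220 + F) (K(F) = (-220 + F)*(2*F) = 2*F*(-220 + F))
K(101)/(-45702) - 38600/D = (2*101*(-220 + 101))/(-45702) - 38600/(-43415/2) = (2*101*(-119))*(-1/45702) - 38600*(-2/43415) = -24038*(-1/45702) + 15440/8683 = 12019/22851 + 15440/8683 = 457180417/198415233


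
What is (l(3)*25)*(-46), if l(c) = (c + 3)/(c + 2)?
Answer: -1380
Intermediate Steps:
l(c) = (3 + c)/(2 + c)
(l(3)*25)*(-46) = (((3 + 3)/(2 + 3))*25)*(-46) = ((6/5)*25)*(-46) = 30*(-46) = -1380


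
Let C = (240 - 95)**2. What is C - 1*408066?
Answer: -387041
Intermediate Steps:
C = 21025 (C = 145**2 = 21025)
C - 1*408066 = 21025 - 1*408066 = 21025 - 408066 = -387041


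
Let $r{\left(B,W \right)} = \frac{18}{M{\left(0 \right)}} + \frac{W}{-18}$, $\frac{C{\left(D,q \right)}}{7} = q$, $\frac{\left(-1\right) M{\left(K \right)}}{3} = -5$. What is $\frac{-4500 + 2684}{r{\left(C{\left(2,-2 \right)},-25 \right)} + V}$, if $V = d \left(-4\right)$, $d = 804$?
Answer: $\frac{163440}{289207} \approx 0.56513$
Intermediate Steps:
$M{\left(K \right)} = 15$ ($M{\left(K \right)} = \left(-3\right) \left(-5\right) = 15$)
$C{\left(D,q \right)} = 7 q$
$V = -3216$ ($V = 804 \left(-4\right) = -3216$)
$r{\left(B,W \right)} = \frac{6}{5} - \frac{W}{18}$ ($r{\left(B,W \right)} = \frac{18}{15} + \frac{W}{-18} = 18 \cdot \frac{1}{15} + W \left(- \frac{1}{18}\right) = \frac{6}{5} - \frac{W}{18}$)
$\frac{-4500 + 2684}{r{\left(C{\left(2,-2 \right)},-25 \right)} + V} = \frac{-4500 + 2684}{\left(\frac{6}{5} - - \frac{25}{18}\right) - 3216} = - \frac{1816}{\left(\frac{6}{5} + \frac{25}{18}\right) - 3216} = - \frac{1816}{\frac{233}{90} - 3216} = - \frac{1816}{- \frac{289207}{90}} = \left(-1816\right) \left(- \frac{90}{289207}\right) = \frac{163440}{289207}$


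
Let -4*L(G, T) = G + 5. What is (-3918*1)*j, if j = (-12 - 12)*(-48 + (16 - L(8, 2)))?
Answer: -2703420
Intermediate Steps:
L(G, T) = -5/4 - G/4 (L(G, T) = -(G + 5)/4 = -(5 + G)/4 = -5/4 - G/4)
j = 690 (j = (-12 - 12)*(-48 + (16 - (-5/4 - 1/4*8))) = -24*(-48 + (16 - (-5/4 - 2))) = -24*(-48 + (16 - 1*(-13/4))) = -24*(-48 + (16 + 13/4)) = -24*(-48 + 77/4) = -24*(-115/4) = 690)
(-3918*1)*j = -3918*1*690 = -3918*690 = -2703420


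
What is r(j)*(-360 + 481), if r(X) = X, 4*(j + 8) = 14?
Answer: -1089/2 ≈ -544.50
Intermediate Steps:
j = -9/2 (j = -8 + (1/4)*14 = -8 + 7/2 = -9/2 ≈ -4.5000)
r(j)*(-360 + 481) = -9*(-360 + 481)/2 = -9/2*121 = -1089/2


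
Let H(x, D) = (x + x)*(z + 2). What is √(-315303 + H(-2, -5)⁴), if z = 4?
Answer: 17*√57 ≈ 128.35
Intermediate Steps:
H(x, D) = 12*x (H(x, D) = (x + x)*(4 + 2) = (2*x)*6 = 12*x)
√(-315303 + H(-2, -5)⁴) = √(-315303 + (12*(-2))⁴) = √(-315303 + (-24)⁴) = √(-315303 + 331776) = √16473 = 17*√57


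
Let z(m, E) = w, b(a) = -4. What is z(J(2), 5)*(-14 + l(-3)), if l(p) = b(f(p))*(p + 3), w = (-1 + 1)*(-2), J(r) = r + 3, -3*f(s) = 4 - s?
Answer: 0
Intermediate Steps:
f(s) = -4/3 + s/3 (f(s) = -(4 - s)/3 = -4/3 + s/3)
J(r) = 3 + r
w = 0 (w = 0*(-2) = 0)
z(m, E) = 0
l(p) = -12 - 4*p (l(p) = -4*(p + 3) = -4*(3 + p) = -12 - 4*p)
z(J(2), 5)*(-14 + l(-3)) = 0*(-14 + (-12 - 4*(-3))) = 0*(-14 + (-12 + 12)) = 0*(-14 + 0) = 0*(-14) = 0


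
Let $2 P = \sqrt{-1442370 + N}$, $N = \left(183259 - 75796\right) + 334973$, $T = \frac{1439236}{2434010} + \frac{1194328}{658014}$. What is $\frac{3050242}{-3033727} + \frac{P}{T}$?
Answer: $- \frac{3050242}{3033727} + \frac{400403164035 i \sqrt{999934}}{1927021866292} \approx -1.0054 + 207.78 i$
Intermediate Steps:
$T = \frac{963510933146}{400403164035}$ ($T = 1439236 \cdot \frac{1}{2434010} + 1194328 \cdot \frac{1}{658014} = \frac{719618}{1217005} + \frac{597164}{329007} = \frac{963510933146}{400403164035} \approx 2.4064$)
$N = 442436$ ($N = \left(183259 - 75796\right) + 334973 = 107463 + 334973 = 442436$)
$P = \frac{i \sqrt{999934}}{2}$ ($P = \frac{\sqrt{-1442370 + 442436}}{2} = \frac{\sqrt{-999934}}{2} = \frac{i \sqrt{999934}}{2} \approx 499.98 i$)
$\frac{3050242}{-3033727} + \frac{P}{T} = \frac{3050242}{-3033727} + \frac{\frac{1}{2} i \sqrt{999934}}{\frac{963510933146}{400403164035}} = 3050242 \left(- \frac{1}{3033727}\right) + \frac{i \sqrt{999934}}{2} \cdot \frac{400403164035}{963510933146} = - \frac{3050242}{3033727} + \frac{400403164035 i \sqrt{999934}}{1927021866292}$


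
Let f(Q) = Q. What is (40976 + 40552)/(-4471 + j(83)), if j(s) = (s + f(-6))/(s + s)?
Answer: -13533648/742109 ≈ -18.237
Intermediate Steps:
j(s) = (-6 + s)/(2*s) (j(s) = (s - 6)/(s + s) = (-6 + s)/((2*s)) = (-6 + s)*(1/(2*s)) = (-6 + s)/(2*s))
(40976 + 40552)/(-4471 + j(83)) = (40976 + 40552)/(-4471 + (½)*(-6 + 83)/83) = 81528/(-4471 + (½)*(1/83)*77) = 81528/(-4471 + 77/166) = 81528/(-742109/166) = 81528*(-166/742109) = -13533648/742109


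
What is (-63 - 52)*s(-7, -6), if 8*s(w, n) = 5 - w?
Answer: -345/2 ≈ -172.50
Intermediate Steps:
s(w, n) = 5/8 - w/8 (s(w, n) = (5 - w)/8 = 5/8 - w/8)
(-63 - 52)*s(-7, -6) = (-63 - 52)*(5/8 - 1/8*(-7)) = -115*(5/8 + 7/8) = -115*3/2 = -345/2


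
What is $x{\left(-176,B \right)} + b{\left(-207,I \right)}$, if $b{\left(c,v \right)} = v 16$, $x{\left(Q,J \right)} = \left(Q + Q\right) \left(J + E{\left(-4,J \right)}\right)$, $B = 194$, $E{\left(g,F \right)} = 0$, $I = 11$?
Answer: $-68112$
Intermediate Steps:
$x{\left(Q,J \right)} = 2 J Q$ ($x{\left(Q,J \right)} = \left(Q + Q\right) \left(J + 0\right) = 2 Q J = 2 J Q$)
$b{\left(c,v \right)} = 16 v$
$x{\left(-176,B \right)} + b{\left(-207,I \right)} = 2 \cdot 194 \left(-176\right) + 16 \cdot 11 = -68288 + 176 = -68112$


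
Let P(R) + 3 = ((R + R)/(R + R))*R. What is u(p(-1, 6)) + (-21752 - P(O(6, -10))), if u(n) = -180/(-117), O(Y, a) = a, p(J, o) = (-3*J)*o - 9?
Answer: -282587/13 ≈ -21737.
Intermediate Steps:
p(J, o) = -9 - 3*J*o (p(J, o) = -3*J*o - 9 = -9 - 3*J*o)
P(R) = -3 + R (P(R) = -3 + ((R + R)/(R + R))*R = -3 + ((2*R)/((2*R)))*R = -3 + ((2*R)*(1/(2*R)))*R = -3 + 1*R = -3 + R)
u(n) = 20/13 (u(n) = -180*(-1/117) = 20/13)
u(p(-1, 6)) + (-21752 - P(O(6, -10))) = 20/13 + (-21752 - (-3 - 10)) = 20/13 + (-21752 - 1*(-13)) = 20/13 + (-21752 + 13) = 20/13 - 21739 = -282587/13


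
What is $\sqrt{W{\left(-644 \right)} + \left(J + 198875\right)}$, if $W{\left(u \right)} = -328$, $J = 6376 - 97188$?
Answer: $\sqrt{107735} \approx 328.23$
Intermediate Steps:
$J = -90812$
$\sqrt{W{\left(-644 \right)} + \left(J + 198875\right)} = \sqrt{-328 + \left(-90812 + 198875\right)} = \sqrt{-328 + 108063} = \sqrt{107735}$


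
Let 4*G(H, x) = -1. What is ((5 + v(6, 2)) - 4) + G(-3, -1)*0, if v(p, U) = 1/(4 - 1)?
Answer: 4/3 ≈ 1.3333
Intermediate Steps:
v(p, U) = ⅓ (v(p, U) = 1/3 = ⅓)
G(H, x) = -¼ (G(H, x) = (¼)*(-1) = -¼)
((5 + v(6, 2)) - 4) + G(-3, -1)*0 = ((5 + ⅓) - 4) - ¼*0 = (16/3 - 4) + 0 = 4/3 + 0 = 4/3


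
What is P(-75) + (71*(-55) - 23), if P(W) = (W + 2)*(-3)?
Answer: -3709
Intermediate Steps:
P(W) = -6 - 3*W (P(W) = (2 + W)*(-3) = -6 - 3*W)
P(-75) + (71*(-55) - 23) = (-6 - 3*(-75)) + (71*(-55) - 23) = (-6 + 225) + (-3905 - 23) = 219 - 3928 = -3709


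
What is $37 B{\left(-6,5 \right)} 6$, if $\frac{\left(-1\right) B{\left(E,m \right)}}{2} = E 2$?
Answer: $5328$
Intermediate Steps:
$B{\left(E,m \right)} = - 4 E$ ($B{\left(E,m \right)} = - 2 E 2 = - 2 \cdot 2 E = - 4 E$)
$37 B{\left(-6,5 \right)} 6 = 37 \left(\left(-4\right) \left(-6\right)\right) 6 = 37 \cdot 24 \cdot 6 = 888 \cdot 6 = 5328$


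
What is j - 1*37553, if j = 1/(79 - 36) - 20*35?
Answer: -1644878/43 ≈ -38253.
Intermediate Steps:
j = -30099/43 (j = 1/43 - 700 = -30099/43 ≈ -699.98)
j - 1*37553 = -30099/43 - 1*37553 = -30099/43 - 37553 = -1644878/43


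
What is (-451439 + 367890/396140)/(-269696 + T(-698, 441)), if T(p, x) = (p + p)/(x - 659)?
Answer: 1949276185513/1164499719924 ≈ 1.6739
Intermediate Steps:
T(p, x) = 2*p/(-659 + x) (T(p, x) = (2*p)/(-659 + x) = 2*p/(-659 + x))
(-451439 + 367890/396140)/(-269696 + T(-698, 441)) = (-451439 + 367890/396140)/(-269696 + 2*(-698)/(-659 + 441)) = (-451439 + 367890*(1/396140))/(-269696 + 2*(-698)/(-218)) = (-451439 + 36789/39614)/(-269696 + 2*(-698)*(-1/218)) = -17883267757/(39614*(-269696 + 698/109)) = -17883267757/(39614*(-29396166/109)) = -17883267757/39614*(-109/29396166) = 1949276185513/1164499719924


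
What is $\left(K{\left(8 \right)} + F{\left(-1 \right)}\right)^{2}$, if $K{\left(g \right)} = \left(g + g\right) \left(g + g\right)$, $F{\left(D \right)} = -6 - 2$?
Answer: $61504$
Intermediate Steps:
$F{\left(D \right)} = -8$ ($F{\left(D \right)} = -6 - 2 = -8$)
$K{\left(g \right)} = 4 g^{2}$ ($K{\left(g \right)} = 2 g 2 g = 4 g^{2}$)
$\left(K{\left(8 \right)} + F{\left(-1 \right)}\right)^{2} = \left(4 \cdot 8^{2} - 8\right)^{2} = \left(4 \cdot 64 - 8\right)^{2} = \left(256 - 8\right)^{2} = 248^{2} = 61504$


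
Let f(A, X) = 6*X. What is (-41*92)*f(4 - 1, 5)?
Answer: -113160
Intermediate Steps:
(-41*92)*f(4 - 1, 5) = (-41*92)*(6*5) = -3772*30 = -113160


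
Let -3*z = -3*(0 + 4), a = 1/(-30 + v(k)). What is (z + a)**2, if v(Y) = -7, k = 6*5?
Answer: 21609/1369 ≈ 15.785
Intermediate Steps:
k = 30
a = -1/37 (a = 1/(-30 - 7) = 1/(-37) = -1/37 ≈ -0.027027)
z = 4 (z = -(-1)*(0 + 4) = -(-1)*4 = -1/3*(-12) = 4)
(z + a)**2 = (4 - 1/37)**2 = (147/37)**2 = 21609/1369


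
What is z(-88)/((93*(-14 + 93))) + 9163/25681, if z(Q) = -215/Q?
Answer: 5929730783/16603691016 ≈ 0.35713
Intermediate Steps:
z(-88)/((93*(-14 + 93))) + 9163/25681 = (-215/(-88))/((93*(-14 + 93))) + 9163/25681 = (-215*(-1/88))/((93*79)) + 9163*(1/25681) = (215/88)/7347 + 9163/25681 = (215/88)*(1/7347) + 9163/25681 = 215/646536 + 9163/25681 = 5929730783/16603691016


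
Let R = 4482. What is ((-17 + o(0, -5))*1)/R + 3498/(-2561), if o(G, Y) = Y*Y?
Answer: -7828774/5739201 ≈ -1.3641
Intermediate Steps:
o(G, Y) = Y²
((-17 + o(0, -5))*1)/R + 3498/(-2561) = ((-17 + (-5)²)*1)/4482 + 3498/(-2561) = ((-17 + 25)*1)*(1/4482) + 3498*(-1/2561) = (8*1)*(1/4482) - 3498/2561 = 8*(1/4482) - 3498/2561 = 4/2241 - 3498/2561 = -7828774/5739201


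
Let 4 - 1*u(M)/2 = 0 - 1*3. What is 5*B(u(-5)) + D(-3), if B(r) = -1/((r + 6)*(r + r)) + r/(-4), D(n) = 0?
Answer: -1961/112 ≈ -17.509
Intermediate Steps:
u(M) = 14 (u(M) = 8 - 2*(0 - 1*3) = 8 - 2*(0 - 3) = 8 - 2*(-3) = 8 + 6 = 14)
B(r) = -r/4 - 1/(2*r*(6 + r)) (B(r) = -1/((6 + r)*(2*r)) + r*(-¼) = -1/(2*r*(6 + r)) - r/4 = -r/4 - 1/(2*r*(6 + r)))
5*B(u(-5)) + D(-3) = 5*((¼)*(-2 - 1*14³ - 6*14²)/(14*(6 + 14))) + 0 = 5*((¼)*(1/14)*(-2 - 1*2744 - 6*196)/20) + 0 = 5*((¼)*(1/14)*(1/20)*(-2 - 2744 - 1176)) + 0 = 5*((¼)*(1/14)*(1/20)*(-3922)) + 0 = 5*(-1961/560) + 0 = -1961/112 + 0 = -1961/112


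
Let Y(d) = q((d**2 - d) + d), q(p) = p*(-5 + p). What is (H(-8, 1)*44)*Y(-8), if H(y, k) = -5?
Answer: -830720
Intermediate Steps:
Y(d) = d**2*(-5 + d**2) (Y(d) = ((d**2 - d) + d)*(-5 + ((d**2 - d) + d)) = d**2*(-5 + d**2))
(H(-8, 1)*44)*Y(-8) = (-5*44)*((-8)**2*(-5 + (-8)**2)) = -14080*(-5 + 64) = -14080*59 = -220*3776 = -830720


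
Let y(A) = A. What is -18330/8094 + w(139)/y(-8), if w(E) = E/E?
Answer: -25789/10792 ≈ -2.3896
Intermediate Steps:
w(E) = 1
-18330/8094 + w(139)/y(-8) = -18330/8094 + 1/(-8) = -18330*1/8094 + 1*(-1/8) = -3055/1349 - 1/8 = -25789/10792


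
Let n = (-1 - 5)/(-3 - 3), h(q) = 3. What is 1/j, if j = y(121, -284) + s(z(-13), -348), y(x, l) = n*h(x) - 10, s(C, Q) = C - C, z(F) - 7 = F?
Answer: -1/7 ≈ -0.14286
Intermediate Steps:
z(F) = 7 + F
n = 1 (n = -6/(-6) = -6*(-1/6) = 1)
s(C, Q) = 0
y(x, l) = -7 (y(x, l) = 1*3 - 10 = 3 - 10 = -7)
j = -7 (j = -7 + 0 = -7)
1/j = 1/(-7) = -1/7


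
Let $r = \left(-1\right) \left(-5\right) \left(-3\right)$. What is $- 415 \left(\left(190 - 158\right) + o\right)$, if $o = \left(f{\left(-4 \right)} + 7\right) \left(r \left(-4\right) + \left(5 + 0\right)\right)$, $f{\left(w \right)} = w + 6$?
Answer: $-256055$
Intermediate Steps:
$r = -15$ ($r = 5 \left(-3\right) = -15$)
$f{\left(w \right)} = 6 + w$
$o = 585$ ($o = \left(\left(6 - 4\right) + 7\right) \left(\left(-15\right) \left(-4\right) + \left(5 + 0\right)\right) = \left(2 + 7\right) \left(60 + 5\right) = 9 \cdot 65 = 585$)
$- 415 \left(\left(190 - 158\right) + o\right) = - 415 \left(\left(190 - 158\right) + 585\right) = - 415 \left(32 + 585\right) = \left(-415\right) 617 = -256055$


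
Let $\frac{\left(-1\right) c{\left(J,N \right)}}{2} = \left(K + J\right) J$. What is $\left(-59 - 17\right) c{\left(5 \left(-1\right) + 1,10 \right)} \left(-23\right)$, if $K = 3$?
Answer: $-13984$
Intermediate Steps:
$c{\left(J,N \right)} = - 2 J \left(3 + J\right)$ ($c{\left(J,N \right)} = - 2 \left(3 + J\right) J = - 2 J \left(3 + J\right)$)
$\left(-59 - 17\right) c{\left(5 \left(-1\right) + 1,10 \right)} \left(-23\right) = \left(-59 - 17\right) \left(- 2 \left(5 \left(-1\right) + 1\right) \left(3 + \left(5 \left(-1\right) + 1\right)\right)\right) \left(-23\right) = - 76 \left(- 2 \left(-5 + 1\right) \left(3 + \left(-5 + 1\right)\right)\right) \left(-23\right) = - 76 \left(\left(-2\right) \left(-4\right) \left(3 - 4\right)\right) \left(-23\right) = - 76 \left(\left(-2\right) \left(-4\right) \left(-1\right)\right) \left(-23\right) = \left(-76\right) \left(-8\right) \left(-23\right) = 608 \left(-23\right) = -13984$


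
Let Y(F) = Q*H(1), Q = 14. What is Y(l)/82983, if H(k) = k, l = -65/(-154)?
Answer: 14/82983 ≈ 0.00016871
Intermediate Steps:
l = 65/154 (l = -65*(-1/154) = 65/154 ≈ 0.42208)
Y(F) = 14 (Y(F) = 14*1 = 14)
Y(l)/82983 = 14/82983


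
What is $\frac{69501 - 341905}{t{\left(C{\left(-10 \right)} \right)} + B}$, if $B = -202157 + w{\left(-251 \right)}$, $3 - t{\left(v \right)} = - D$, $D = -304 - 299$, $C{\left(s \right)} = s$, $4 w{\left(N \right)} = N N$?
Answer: $\frac{1089616}{748027} \approx 1.4567$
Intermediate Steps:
$w{\left(N \right)} = \frac{N^{2}}{4}$ ($w{\left(N \right)} = \frac{N N}{4} = \frac{N^{2}}{4}$)
$D = -603$ ($D = -304 - 299 = -603$)
$t{\left(v \right)} = -600$ ($t{\left(v \right)} = 3 - \left(-1\right) \left(-603\right) = 3 - 603 = -600$)
$B = - \frac{745627}{4}$ ($B = -202157 + \frac{\left(-251\right)^{2}}{4} = -202157 + \frac{1}{4} \cdot 63001 = -202157 + \frac{63001}{4} = - \frac{745627}{4} \approx -1.8641 \cdot 10^{5}$)
$\frac{69501 - 341905}{t{\left(C{\left(-10 \right)} \right)} + B} = \frac{69501 - 341905}{-600 - \frac{745627}{4}} = - \frac{272404}{- \frac{748027}{4}} = \left(-272404\right) \left(- \frac{4}{748027}\right) = \frac{1089616}{748027}$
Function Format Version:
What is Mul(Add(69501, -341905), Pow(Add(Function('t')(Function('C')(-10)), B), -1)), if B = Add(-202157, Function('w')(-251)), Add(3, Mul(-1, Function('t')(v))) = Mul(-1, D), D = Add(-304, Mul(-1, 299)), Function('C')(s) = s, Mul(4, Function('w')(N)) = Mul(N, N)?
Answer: Rational(1089616, 748027) ≈ 1.4567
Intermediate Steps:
Function('w')(N) = Mul(Rational(1, 4), Pow(N, 2)) (Function('w')(N) = Mul(Rational(1, 4), Mul(N, N)) = Mul(Rational(1, 4), Pow(N, 2)))
D = -603 (D = Add(-304, -299) = -603)
Function('t')(v) = -600 (Function('t')(v) = Add(3, Mul(-1, Mul(-1, -603))) = Add(3, Mul(-1, 603)) = Add(3, -603) = -600)
B = Rational(-745627, 4) (B = Add(-202157, Mul(Rational(1, 4), Pow(-251, 2))) = Add(-202157, Mul(Rational(1, 4), 63001)) = Add(-202157, Rational(63001, 4)) = Rational(-745627, 4) ≈ -1.8641e+5)
Mul(Add(69501, -341905), Pow(Add(Function('t')(Function('C')(-10)), B), -1)) = Mul(Add(69501, -341905), Pow(Add(-600, Rational(-745627, 4)), -1)) = Mul(-272404, Pow(Rational(-748027, 4), -1)) = Mul(-272404, Rational(-4, 748027)) = Rational(1089616, 748027)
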